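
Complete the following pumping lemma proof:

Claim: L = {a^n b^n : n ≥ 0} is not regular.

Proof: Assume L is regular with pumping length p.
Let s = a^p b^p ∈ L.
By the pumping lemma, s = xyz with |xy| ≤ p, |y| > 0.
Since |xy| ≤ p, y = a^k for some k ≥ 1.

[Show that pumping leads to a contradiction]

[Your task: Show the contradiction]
Consider xy²z = a^(p+k) b^p.

Since k ≥ 1, we have p + k > p.
So xy²z has more a's than b's: (p+k) a's vs p b's.
This means xy²z ∉ L because a^n b^n requires equal counts.

This contradicts the pumping lemma which states xy²z ∈ L.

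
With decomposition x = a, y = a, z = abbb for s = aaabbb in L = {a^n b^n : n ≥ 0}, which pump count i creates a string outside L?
i = 3

xy³z = a · aaa · abbb = aaaaabbb; aaaaabbb has 5 a's and 3 b's; 5 ≠ 3, so it is not in L.
(Other choices also work, e.g. i = 0, 2; only i = 1 is guaranteed to stay in L since xy¹z = s.)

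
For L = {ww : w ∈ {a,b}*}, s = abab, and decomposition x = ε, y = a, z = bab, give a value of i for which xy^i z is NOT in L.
i = 3

xy³z = ε · aaa · bab = aaabab; aaabab has length 6; its halves are aaa and bab, which differ, so it is not in L.
(Other choices also work, e.g. i = 0, 2; only i = 1 is guaranteed to stay in L since xy¹z = s.)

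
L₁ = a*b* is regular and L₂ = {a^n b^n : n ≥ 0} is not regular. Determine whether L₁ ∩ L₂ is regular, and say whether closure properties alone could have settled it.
No — L₁ ∩ L₂ is not regular.

Every string a^n b^n already lies in a*b*, so L₁ ∩ L₂ = {a^n b^n : n ≥ 0} = L₂ itself, which is the standard non-regular language (pump s = a^p b^p).

Note that the bare facts "L₁ regular, L₂ non-regular" do not settle the question by themselves: the closure of regular languages under ∪, ∩, complement and difference applies only when BOTH operands are regular. With a non-regular operand the result can come out regular or non-regular depending on the specific languages, so one has to work out L₁ ∩ L₂ for this particular pair, as above.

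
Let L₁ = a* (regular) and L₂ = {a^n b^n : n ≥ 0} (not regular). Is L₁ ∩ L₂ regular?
Yes — L₁ ∩ L₂ is regular.

A string of a* contains no b's, and the only string of {a^n b^n} with no b's is ε (n = 0). So L₁ ∩ L₂ = {ε}, a finite language, which is regular.

Note that the bare facts "L₁ regular, L₂ non-regular" do not settle the question by themselves: the closure of regular languages under ∪, ∩, complement and difference applies only when BOTH operands are regular. With a non-regular operand the result can come out regular or non-regular depending on the specific languages, so one has to work out L₁ ∩ L₂ for this particular pair, as above.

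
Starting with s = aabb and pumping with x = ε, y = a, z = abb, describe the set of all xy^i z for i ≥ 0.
{xy^i z : i ≥ 0} = {a^(i+1) b^2 : i ≥ 0} = {abb, aabb, aaabb, ...}

With x = ε, y = a, z = abb: Starting with aabb and pumping the first 'a' (z = abb keeps the second 'a'), we get strings with i+1 a's followed by 2 b's for i = 0, 1, 2, ...; note bb is not produced because z always contributes one a.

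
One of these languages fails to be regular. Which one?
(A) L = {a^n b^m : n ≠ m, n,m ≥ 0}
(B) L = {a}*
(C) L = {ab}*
(A) {a^n b^m : n ≠ m, n,m ≥ 0}

(A) L = {a^n b^m : n ≠ m, n,m ≥ 0} is NOT regular.

The pumping lemma can be used to prove this:
After pumping a's, we can make n = m

The other languages are regular because they can be recognized by finite automata.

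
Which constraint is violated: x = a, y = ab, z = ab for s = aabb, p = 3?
Violated: xyz = s

The decomposition x = a, y = ab, z = ab for s = aabb with p = 3
violates the constraint: xyz = s

xyz = 'a' + 'ab' + 'ab' = 'aabab' ≠ 'aabb' = s. The decomposition doesn't reconstruct s.

Pumping lemma constraints:
1. xyz = s (decomposition is valid)
2. |xy| ≤ p
3. |y| > 0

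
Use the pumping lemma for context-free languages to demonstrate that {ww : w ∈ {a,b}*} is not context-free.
Assume for contradiction that L is context-free, and let p ≥ 1 be the pumping length given by the pumping lemma for CFLs.
Choose s = a^p b^p a^p b^p. Then s ∈ L (take w = a^p b^p) and |s| = 4p ≥ p.
By the CFL pumping lemma, s = uvxyz for some u, v, x, y, z with |vxy| ≤ p, |vy| ≥ 1, and uv^i xy^i z ∈ L for every i ≥ 0.

Write s as four blocks A₁ B₁ A₂ B₂ with A₁ = A₂ = a^p and B₁ = B₂ = b^p. Since |vxy| ≤ p, the window vxy lies inside at most two adjacent blocks. Take i = 0 and let t = uxz, so |t| = 4p − |vy| with 1 ≤ |vy| ≤ p. If |t| is odd, t ∉ L immediately, so assume |vy| is even (hence |vy| ≥ 2) and |t|/2 = 2p − |vy|/2, which satisfies p ≤ |t|/2 ≤ 2p − 1.

Case 1 (vxy inside A₁B₁): t = a^(p−j) b^(p−l) a^p b^p with j + l = |vy|. The second half of t has length < 2p, so it is a suffix of the trailing a^p b^p and ends in b; the first half is a^(p−j) b^(p−l) a^((j+l)/2), which ends in a because (j+l)/2 ≥ 1. The halves differ, so t ∉ L.

Case 2 (vxy inside B₁A₂, straddling the middle): t = a^p b^(p−j) a^(p−l) b^p with j + l = |vy|. If t = ww, then w is a prefix of t of length ≥ p, so w begins with a^p; and w is a suffix of t of length ≥ p, so w ends with b^p. That forces |w| ≥ 2p, contradicting |w| = |t|/2 ≤ 2p − 1. So t ∉ L.

Case 3 (vxy inside A₂B₂): t = a^p b^p a^(p−j) b^(p−l) with j + l = |vy|. The first half of t is a prefix of a^p b^p, so it begins with a; the second half is b^((j+l)/2) a^(p−j) b^(p−l), which begins with b. The halves differ, so t ∉ L.

In every case uv⁰xy⁰z = uxz ∉ L.

This contradicts the CFL pumping lemma, which requires uv^i xy^i z ∈ L for all i ≥ 0.
Hence L = {ww : w ∈ {a,b}*} is not context-free. ∎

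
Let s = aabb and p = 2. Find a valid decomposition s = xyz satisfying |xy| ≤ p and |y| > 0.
x = '', y = 'a', z = 'abb'

For s = aabb and p = 2, one valid decomposition is:
- x = '' (length 0)
- y = 'a' (length 1)
- z = 'abb' (length 3)

Verification:
- xyz = '' + 'a' + 'abb' = aabb ✓
- |xy| = 1 ≤ 2 ✓
- |y| = 1 > 0 ✓

All pumping lemma constraints are satisfied.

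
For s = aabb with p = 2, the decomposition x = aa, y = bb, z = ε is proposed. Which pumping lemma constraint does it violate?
Violated: |xy| ≤ p

The decomposition x = aa, y = bb, z = ε for s = aabb with p = 2
violates the constraint: |xy| ≤ p

|xy| = |aabb| = 4 > 2 = p. The decomposition puts too many characters in xy.

Pumping lemma constraints:
1. xyz = s (decomposition is valid)
2. |xy| ≤ p
3. |y| > 0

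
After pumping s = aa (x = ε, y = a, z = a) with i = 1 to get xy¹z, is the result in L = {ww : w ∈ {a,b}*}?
Yes

xy¹z = ε · a · a = aa.
aa splits into halves a · a, which are equal, so it is in L (w = a).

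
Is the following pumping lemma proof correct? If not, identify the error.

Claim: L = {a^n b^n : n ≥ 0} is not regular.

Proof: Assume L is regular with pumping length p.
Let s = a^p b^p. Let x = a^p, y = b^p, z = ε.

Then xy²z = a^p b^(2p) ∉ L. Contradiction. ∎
The proof is INCORRECT.

Error: The decomposition violates |xy| ≤ p.
With x = a^p and y = b^p, we have |xy| = 2p > p.
The pumping lemma requires |xy| ≤ p, so y must be within the first p characters.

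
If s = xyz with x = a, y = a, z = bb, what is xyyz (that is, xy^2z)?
aaabb

Given x = 'a', y = 'a', z = 'bb' and i = 2:

xy^2z = x + y·y·...·y (2 times) + z
       = 'a' + 'a'^2 + 'bb'
       = 'a' + 'aa' + 'bb'
       = 'aaabb'

The pumped string is 'aaabb' with length 5.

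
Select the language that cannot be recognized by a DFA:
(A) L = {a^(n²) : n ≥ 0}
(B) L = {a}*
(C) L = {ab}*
(A) {a^(n²) : n ≥ 0}

(A) L = {a^(n²) : n ≥ 0} is NOT regular.

The pumping lemma can be used to prove this:
After pumping, length is no longer a perfect square

The other languages are regular because they can be recognized by finite automata.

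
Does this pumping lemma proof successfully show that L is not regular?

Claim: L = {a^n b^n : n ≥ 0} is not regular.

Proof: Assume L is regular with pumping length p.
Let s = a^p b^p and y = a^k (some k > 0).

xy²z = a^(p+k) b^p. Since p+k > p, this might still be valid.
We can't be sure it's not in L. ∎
The proof is INCORRECT.

Error: The conclusion is wrong.
xy²z = a^(p+k) b^p is definitely NOT in L because the number of a's (p+k) ≠ number of b's (p).
The proof incorrectly doubts what is actually a valid contradiction.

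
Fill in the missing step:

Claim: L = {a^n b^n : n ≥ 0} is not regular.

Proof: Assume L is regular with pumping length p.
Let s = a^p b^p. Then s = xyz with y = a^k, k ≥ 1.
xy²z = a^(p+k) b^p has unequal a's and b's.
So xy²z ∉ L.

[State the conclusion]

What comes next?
This contradicts the pumping lemma for regular languages,
which guarantees xy^i z ∈ L for all i ≥ 0.

Since our assumption that L is regular leads to a contradiction,
we conclude that L = {a^n b^n : n ≥ 0} is NOT regular. ∎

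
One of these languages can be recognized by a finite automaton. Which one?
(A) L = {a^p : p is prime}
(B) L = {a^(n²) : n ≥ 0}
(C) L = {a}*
(C) {a}*

(C) L = {a}* is regular.

This can be recognized by a finite automaton (DFA/NFA).
Regular expressions like {a}* define regular languages.

The other choices are not regular:
- {a^(n²) : n ≥ 0}: After pumping, length is no longer a perfect square
- {a^p : p is prime}: After pumping, the length becomes composite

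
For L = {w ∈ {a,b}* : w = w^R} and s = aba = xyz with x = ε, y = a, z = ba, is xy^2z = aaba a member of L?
No

xy²z = ε · aa · ba = aaba.
aaba reversed is abaa ≠ aaba, so it is not a palindrome and is not in L.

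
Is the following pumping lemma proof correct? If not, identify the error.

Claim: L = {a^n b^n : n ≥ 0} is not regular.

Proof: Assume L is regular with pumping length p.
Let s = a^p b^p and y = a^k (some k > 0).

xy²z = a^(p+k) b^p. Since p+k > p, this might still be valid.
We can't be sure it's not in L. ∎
The proof is INCORRECT.

Error: The conclusion is wrong.
xy²z = a^(p+k) b^p is definitely NOT in L because the number of a's (p+k) ≠ number of b's (p).
The proof incorrectly doubts what is actually a valid contradiction.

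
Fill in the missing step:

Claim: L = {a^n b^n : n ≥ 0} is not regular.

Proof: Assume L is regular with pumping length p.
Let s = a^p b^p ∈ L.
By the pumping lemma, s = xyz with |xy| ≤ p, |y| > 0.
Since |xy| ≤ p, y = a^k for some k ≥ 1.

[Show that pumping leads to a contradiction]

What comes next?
Consider xy²z = a^(p+k) b^p.

Since k ≥ 1, we have p + k > p.
So xy²z has more a's than b's: (p+k) a's vs p b's.
This means xy²z ∉ L because a^n b^n requires equal counts.

This contradicts the pumping lemma which states xy²z ∈ L.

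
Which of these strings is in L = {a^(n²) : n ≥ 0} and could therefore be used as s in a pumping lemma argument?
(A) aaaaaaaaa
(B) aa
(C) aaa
(A) aaaaaaaaa

The pumping lemma is applied to a string s that lies in L, so first check membership of each option:
- (A) aaaaaaaaa has length 9 = 3², a perfect square, so it is in L ✓
- (B) aa has length 2, strictly between 1² = 1 and 2² = 4, so it is not in L ✗
- (C) aaa has length 3, strictly between 1² = 1 and 2² = 4, so it is not in L ✗

Only (A) aaaaaaaaa is in L, so it is the only candidate that could play the role of s.
(In a complete proof one picks s in terms of the pumping length p so that |s| ≥ p is guaranteed; a fixed string like aaaaaaaaa illustrates the shape of such an s.)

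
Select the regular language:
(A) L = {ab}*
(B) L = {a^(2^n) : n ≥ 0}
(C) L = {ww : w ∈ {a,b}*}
(A) {ab}*

(A) L = {ab}* is regular.

This can be recognized by a finite automaton (DFA/NFA).
Regular expressions like {ab}* define regular languages.

The other choices are not regular:
- {ww : w ∈ {a,b}*}: After pumping, the two halves no longer match
- {a^(2^n) : n ≥ 0}: After pumping, length is no longer a power of 2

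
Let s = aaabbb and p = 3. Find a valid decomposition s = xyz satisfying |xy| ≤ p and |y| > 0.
x = 'a', y = 'a', z = 'abbb'

For s = aaabbb and p = 3, one valid decomposition is:
- x = 'a' (length 1)
- y = 'a' (length 1)
- z = 'abbb' (length 4)

Verification:
- xyz = 'a' + 'a' + 'abbb' = aaabbb ✓
- |xy| = 2 ≤ 3 ✓
- |y| = 1 > 0 ✓

All pumping lemma constraints are satisfied.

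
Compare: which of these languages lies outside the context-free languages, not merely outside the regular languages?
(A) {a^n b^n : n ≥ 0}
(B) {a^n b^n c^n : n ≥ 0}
(B) {a^n b^n c^n : n ≥ 0}

(B) {a^n b^n c^n : n ≥ 0} requires the CFL pumping lemma.

- {a^n b^n : n ≥ 0} is context-free (but not regular)
  • Can be shown non-regular with the regular pumping lemma
  • After pumping, the number of a's and b's become unequal

- {a^n b^n c^n : n ≥ 0} is NOT context-free
  • Requires the CFL pumping lemma to prove
  • Cannot maintain three equal counts simultaneously

The CFL pumping lemma is "stronger" in that it can prove non-membership
in the larger class of context-free languages.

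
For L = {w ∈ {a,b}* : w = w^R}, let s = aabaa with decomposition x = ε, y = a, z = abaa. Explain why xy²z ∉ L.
xy²z = aaabaa ∉ L

Pumping with i = 2 replaces y = a by y² = aa:
- Original: s = xyz = aabaa; aabaa reversed is aabaa, the same string, so it is a palindrome and is in L
- Pumped: xy²z = ε · aa · abaa = aaabaa
- aaabaa reversed is aabaaa ≠ aaabaa, so it is not a palindrome and is not in L

The pumping lemma would require xy²z ∈ L, so this decomposition yields a contradiction.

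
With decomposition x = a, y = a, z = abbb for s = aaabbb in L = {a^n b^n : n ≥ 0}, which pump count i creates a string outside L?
i = 3

xy³z = a · aaa · abbb = aaaaabbb; aaaaabbb has 5 a's and 3 b's; 5 ≠ 3, so it is not in L.
(Other choices also work, e.g. i = 0, 2; only i = 1 is guaranteed to stay in L since xy¹z = s.)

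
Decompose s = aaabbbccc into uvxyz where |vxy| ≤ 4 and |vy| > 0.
u='aa', v='a', x='bb', y='b', z='ccc'

For s = aaabbbccc with pumping length p = 4:

One valid decomposition:
- u = 'aa'
- v = 'a'
- x = 'bb'
- y = 'b'
- z = 'ccc'

Verification:
- uvxyz = 'aa' + 'a' + 'bb' + 'b' + 'ccc' = aaabbbccc ✓
- |vxy| = |'abbb'| = 4 ≤ 4 ✓
- |vy| = |'ab'| = 2 > 0 ✓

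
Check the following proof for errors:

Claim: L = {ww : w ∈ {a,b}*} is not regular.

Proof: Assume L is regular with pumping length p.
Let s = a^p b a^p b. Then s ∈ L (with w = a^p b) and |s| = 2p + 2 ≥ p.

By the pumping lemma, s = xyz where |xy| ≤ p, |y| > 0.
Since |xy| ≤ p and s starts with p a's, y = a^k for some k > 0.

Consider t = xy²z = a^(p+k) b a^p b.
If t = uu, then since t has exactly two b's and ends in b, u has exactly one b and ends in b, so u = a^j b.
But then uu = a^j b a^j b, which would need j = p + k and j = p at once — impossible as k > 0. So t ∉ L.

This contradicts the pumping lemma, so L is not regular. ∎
The proof is correct.

This proof is valid because:
1. s = a^p b a^p b is in L and is chosen in terms of p, so |s| ≥ p holds for every p
2. The decomposition analysis is correct: |xy| ≤ p forces y to lie inside the leading a's
3. The contradiction is valid: the argument shows a^(p+k) b a^p b cannot be split into two equal halves
4. The conclusion follows logically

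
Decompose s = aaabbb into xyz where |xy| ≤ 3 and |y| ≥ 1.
x = '', y = 'aaa', z = 'bbb'

For s = aaabbb and p = 3, one valid decomposition is:
- x = '' (length 0)
- y = 'aaa' (length 3)
- z = 'bbb' (length 3)

Verification:
- xyz = '' + 'aaa' + 'bbb' = aaabbb ✓
- |xy| = 3 ≤ 3 ✓
- |y| = 3 > 0 ✓

All pumping lemma constraints are satisfied.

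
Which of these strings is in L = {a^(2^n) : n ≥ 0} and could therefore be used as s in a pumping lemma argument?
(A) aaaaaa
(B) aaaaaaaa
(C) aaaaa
(B) aaaaaaaa

The pumping lemma is applied to a string s that lies in L, so first check membership of each option:
- (A) aaaaaa has length 6, strictly between 2^2 = 4 and 2^3 = 8, so it is not in L ✗
- (B) aaaaaaaa has length 8 = 2^3, so it is in L ✓
- (C) aaaaa has length 5, strictly between 2^2 = 4 and 2^3 = 8, so it is not in L ✗

Only (B) aaaaaaaa is in L, so it is the only candidate that could play the role of s.
(In a complete proof one picks s in terms of the pumping length p so that |s| ≥ p is guaranteed; a fixed string like aaaaaaaa illustrates the shape of such an s.)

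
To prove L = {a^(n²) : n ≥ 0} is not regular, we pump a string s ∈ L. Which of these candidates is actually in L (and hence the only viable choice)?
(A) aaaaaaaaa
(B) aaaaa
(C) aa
(A) aaaaaaaaa

The pumping lemma is applied to a string s that lies in L, so first check membership of each option:
- (A) aaaaaaaaa has length 9 = 3², a perfect square, so it is in L ✓
- (B) aaaaa has length 5, strictly between 2² = 4 and 3² = 9, so it is not in L ✗
- (C) aa has length 2, strictly between 1² = 1 and 2² = 4, so it is not in L ✗

Only (A) aaaaaaaaa is in L, so it is the only candidate that could play the role of s.
(In a complete proof one picks s in terms of the pumping length p so that |s| ≥ p is guaranteed; a fixed string like aaaaaaaaa illustrates the shape of such an s.)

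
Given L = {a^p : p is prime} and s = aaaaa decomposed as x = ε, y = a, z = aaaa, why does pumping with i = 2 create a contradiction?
xy²z = aaaaaa ∉ L

Pumping with i = 2 replaces y = a by y² = aa:
- Original: s = xyz = aaaaa; aaaaa has length 5, which is prime, so it is in L
- Pumped: xy²z = ε · aa · aaaa = aaaaaa
- aaaaaa has length 6 = 2 × 3, which is not prime, so it is not in L

The pumping lemma would require xy²z ∈ L, so this decomposition yields a contradiction.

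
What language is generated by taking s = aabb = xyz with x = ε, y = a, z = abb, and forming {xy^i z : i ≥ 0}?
{xy^i z : i ≥ 0} = {a^(i+1) b^2 : i ≥ 0} = {abb, aabb, aaabb, ...}

With x = ε, y = a, z = abb: Starting with aabb and pumping the first 'a' (z = abb keeps the second 'a'), we get strings with i+1 a's followed by 2 b's for i = 0, 1, 2, ...; note bb is not produced because z always contributes one a.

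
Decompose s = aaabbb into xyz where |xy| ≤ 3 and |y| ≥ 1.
x = 'a', y = 'aa', z = 'bbb'

For s = aaabbb and p = 3, one valid decomposition is:
- x = 'a' (length 1)
- y = 'aa' (length 2)
- z = 'bbb' (length 3)

Verification:
- xyz = 'a' + 'aa' + 'bbb' = aaabbb ✓
- |xy| = 3 ≤ 3 ✓
- |y| = 2 > 0 ✓

All pumping lemma constraints are satisfied.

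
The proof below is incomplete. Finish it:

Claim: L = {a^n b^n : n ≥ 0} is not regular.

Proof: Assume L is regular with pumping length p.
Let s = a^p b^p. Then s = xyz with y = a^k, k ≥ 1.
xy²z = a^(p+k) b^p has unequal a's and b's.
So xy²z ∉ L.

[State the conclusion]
This contradicts the pumping lemma for regular languages,
which guarantees xy^i z ∈ L for all i ≥ 0.

Since our assumption that L is regular leads to a contradiction,
we conclude that L = {a^n b^n : n ≥ 0} is NOT regular. ∎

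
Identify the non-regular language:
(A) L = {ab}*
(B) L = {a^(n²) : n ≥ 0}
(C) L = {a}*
(B) {a^(n²) : n ≥ 0}

(B) L = {a^(n²) : n ≥ 0} is NOT regular.

The pumping lemma can be used to prove this:
After pumping, length is no longer a perfect square

The other languages are regular because they can be recognized by finite automata.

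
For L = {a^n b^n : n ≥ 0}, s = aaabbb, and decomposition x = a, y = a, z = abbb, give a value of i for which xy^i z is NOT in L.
i = 0

xy⁰z = a · ε · abbb = aabbb; aabbb has 2 a's and 3 b's; 2 ≠ 3, so it is not in L.
(Other choices also work, e.g. i = 2, 3; only i = 1 is guaranteed to stay in L since xy¹z = s.)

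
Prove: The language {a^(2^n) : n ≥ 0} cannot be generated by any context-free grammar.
Assume for contradiction that L is context-free, and let p ≥ 1 be the pumping length given by the pumping lemma for CFLs.
Choose s = a^(2^p). Then s ∈ L and |s| = 2^p ≥ p.
By the CFL pumping lemma, s = uvxyz for some u, v, x, y, z with |vxy| ≤ p, |vy| ≥ 1, and uv^i xy^i z ∈ L for every i ≥ 0.
All symbols are a's, so only lengths matter: let k = |vy|, with 1 ≤ k ≤ |vxy| ≤ p < 2^p.

Take i = 2: |uv²xy²z| = 2^p + k, and 2^p < 2^p + k < 2^p + 2^p = 2^(p+1).
So the length lies strictly between consecutive powers of two and is not a power of 2; uv²xy²z ∉ L.

This contradicts the CFL pumping lemma, which requires uv^i xy^i z ∈ L for all i ≥ 0.
Hence L = {a^(2^n) : n ≥ 0} is not context-free. ∎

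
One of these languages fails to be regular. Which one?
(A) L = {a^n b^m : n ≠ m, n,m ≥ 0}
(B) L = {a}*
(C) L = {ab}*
(A) {a^n b^m : n ≠ m, n,m ≥ 0}

(A) L = {a^n b^m : n ≠ m, n,m ≥ 0} is NOT regular.

The pumping lemma can be used to prove this:
After pumping a's, we can make n = m

The other languages are regular because they can be recognized by finite automata.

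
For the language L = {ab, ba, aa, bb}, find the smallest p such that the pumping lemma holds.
p = 3

For a finite language L, the pumping lemma holds vacuously if p > max|s| for s ∈ L.

The longest string in L = {ab, ba, aa, bb} has length 2.
If p = 3, then no string s ∈ L has |s| ≥ p, so the condition is vacuously true.

The minimum pumping length is p = 3.

Why no smaller p works: for any p ≤ 2, the longest string s ∈ L has |s| = 2 ≥ p, so it would
have to be pumpable; but pumping up (i = 2, 3, ...) produces ever longer strings, which cannot all lie in the
finite language L. So the pumping property fails for every p ≤ 2.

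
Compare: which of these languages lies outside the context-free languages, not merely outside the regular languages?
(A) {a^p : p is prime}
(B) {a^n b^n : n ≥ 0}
(A) {a^p : p is prime}

(A) {a^p : p is prime} requires the CFL pumping lemma.

- {a^n b^n : n ≥ 0} is context-free (but not regular)
  • Can be shown non-regular with the regular pumping lemma
  • After pumping, the number of a's and b's become unequal

- {a^p : p is prime} is NOT context-free
  • Requires the CFL pumping lemma to prove
  • The CFL pumping lemma also fails because prime gaps are unbounded

The CFL pumping lemma is "stronger" in that it can prove non-membership
in the larger class of context-free languages.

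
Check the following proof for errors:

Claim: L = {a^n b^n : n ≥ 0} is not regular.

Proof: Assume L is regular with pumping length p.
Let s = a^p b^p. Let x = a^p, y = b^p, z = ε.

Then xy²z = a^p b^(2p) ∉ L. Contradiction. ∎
The proof is INCORRECT.

Error: The decomposition violates |xy| ≤ p.
With x = a^p and y = b^p, we have |xy| = 2p > p.
The pumping lemma requires |xy| ≤ p, so y must be within the first p characters.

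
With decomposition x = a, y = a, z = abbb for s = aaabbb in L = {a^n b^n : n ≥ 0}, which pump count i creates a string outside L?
i = 2

xy²z = a · aa · abbb = aaaabbb; aaaabbb has 4 a's and 3 b's; 4 ≠ 3, so it is not in L.
(Other choices also work, e.g. i = 0, 3; only i = 1 is guaranteed to stay in L since xy¹z = s.)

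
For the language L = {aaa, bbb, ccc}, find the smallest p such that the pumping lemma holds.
p = 4

For a finite language L, the pumping lemma holds vacuously if p > max|s| for s ∈ L.

The longest string in L = {aaa, bbb, ccc} has length 3.
If p = 4, then no string s ∈ L has |s| ≥ p, so the condition is vacuously true.

The minimum pumping length is p = 4.

Why no smaller p works: for any p ≤ 3, the longest string s ∈ L has |s| = 3 ≥ p, so it would
have to be pumpable; but pumping up (i = 2, 3, ...) produces ever longer strings, which cannot all lie in the
finite language L. So the pumping property fails for every p ≤ 3.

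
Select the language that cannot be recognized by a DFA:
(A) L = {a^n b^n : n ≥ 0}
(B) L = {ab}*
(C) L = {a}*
(A) {a^n b^n : n ≥ 0}

(A) L = {a^n b^n : n ≥ 0} is NOT regular.

The pumping lemma can be used to prove this:
After pumping, the number of a's and b's become unequal

The other languages are regular because they can be recognized by finite automata.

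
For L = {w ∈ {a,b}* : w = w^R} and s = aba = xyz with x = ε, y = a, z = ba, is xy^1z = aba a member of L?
Yes

xy¹z = ε · a · ba = aba.
aba reversed is aba, the same string, so it is a palindrome and is in L.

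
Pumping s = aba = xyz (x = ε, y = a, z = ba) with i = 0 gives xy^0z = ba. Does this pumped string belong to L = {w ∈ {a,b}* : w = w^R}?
No

xy⁰z = ε · ε · ba = ba.
ba reversed is ab ≠ ba, so it is not a palindrome and is not in L.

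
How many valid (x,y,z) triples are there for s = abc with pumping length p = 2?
3

For s = 'abc' with pumping length p = 2:

Constraints: |xy| ≤ 2, |y| > 0

Valid decompositions (|xy| ≤ p, |y| ≥ 1):
  • x='', y='a', z='bc'
  • x='a', y='b', z='c'
  • x='', y='ab', z='c'

Total count: 3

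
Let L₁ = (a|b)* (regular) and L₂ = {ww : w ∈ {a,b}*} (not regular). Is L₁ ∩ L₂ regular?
No — L₁ ∩ L₂ is not regular.

(a|b)* is all strings over {a,b}, so L₁ ∩ L₂ = {ww : w ∈ {a,b}*} = L₂ itself, which is not regular (pump s = a^p b a^p b).

Note that the bare facts "L₁ regular, L₂ non-regular" do not settle the question by themselves: the closure of regular languages under ∪, ∩, complement and difference applies only when BOTH operands are regular. With a non-regular operand the result can come out regular or non-regular depending on the specific languages, so one has to work out L₁ ∩ L₂ for this particular pair, as above.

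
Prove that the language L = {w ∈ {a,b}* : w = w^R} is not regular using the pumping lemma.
Assume for contradiction that L is regular, and let p ≥ 1 be the pumping length given by the pumping lemma.
Choose s = a^p b a^p. Then s ∈ L (it reads the same in both directions) and |s| = 2p + 1 ≥ p.
By the pumping lemma, s = xyz for some x, y, z with |xy| ≤ p, |y| ≥ 1, and xy^i z ∈ L for every i ≥ 0.
Since |xy| ≤ p and the first p symbols of s are all a's, y = a^k for some k with 1 ≤ k ≤ p.

Take i = 2: xy²z = a^(p + k) b a^p.
Its reversal is a^p b a^(p + k). These differ because the block of a's before the unique b has length p + k in one and p in the other, and p + k ≠ p since k ≥ 1. So xy²z is not a palindrome, i.e. xy²z ∉ L.

This contradicts the pumping lemma, which requires xy^i z ∈ L for all i ≥ 0.
Hence L = {w ∈ {a,b}* : w = w^R} is not regular. ∎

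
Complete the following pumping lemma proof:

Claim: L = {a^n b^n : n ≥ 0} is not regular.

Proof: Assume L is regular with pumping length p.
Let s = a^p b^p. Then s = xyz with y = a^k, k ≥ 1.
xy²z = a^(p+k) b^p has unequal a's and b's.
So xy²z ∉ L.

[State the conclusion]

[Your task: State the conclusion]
This contradicts the pumping lemma for regular languages,
which guarantees xy^i z ∈ L for all i ≥ 0.

Since our assumption that L is regular leads to a contradiction,
we conclude that L = {a^n b^n : n ≥ 0} is NOT regular. ∎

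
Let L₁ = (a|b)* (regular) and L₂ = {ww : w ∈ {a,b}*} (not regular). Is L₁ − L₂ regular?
No — L₁ − L₂ is not regular.

L₁ − L₂ is the complement of {ww} within {a,b}*. If it were regular, its complement {ww} would be regular as well (regular languages are closed under complement) — contradiction. So L₁ − L₂ is not regular.

Note that the bare facts "L₁ regular, L₂ non-regular" do not settle the question by themselves: the closure of regular languages under ∪, ∩, complement and difference applies only when BOTH operands are regular. With a non-regular operand the result can come out regular or non-regular depending on the specific languages, so one has to work out L₁ − L₂ for this particular pair, as above.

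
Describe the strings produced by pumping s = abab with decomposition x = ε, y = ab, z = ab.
{xy^i z : i ≥ 0} = {(ab)^(i+1) : i ≥ 0} = {ab, abab, ababab, ...}

With x = ε, y = ab, z = ab: Pumping 'ab' gives strings of alternating a's and b's.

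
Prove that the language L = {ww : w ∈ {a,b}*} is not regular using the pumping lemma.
Assume for contradiction that L is regular, and let p ≥ 1 be the pumping length given by the pumping lemma.
Choose s = a^p b a^p b. Then s ∈ L (take w = a^p b) and |s| = 2p + 2 ≥ p.
By the pumping lemma, s = xyz for some x, y, z with |xy| ≤ p, |y| ≥ 1, and xy^i z ∈ L for every i ≥ 0.
Since |xy| ≤ p and the first p symbols of s are all a's, y = a^k for some k with 1 ≤ k ≤ p.

Take i = 2: t = xy²z = a^(p + k) b a^p b.
Suppose t = uu for some string u. The string t contains exactly two b's and ends in b, so u contains exactly one b and ends in b; hence u = a^j b for some j, and uu = a^j b a^j b. Comparing with t = a^(p + k) b a^p b forces j = p + k (first block) and j = p (second block), which is impossible since k ≥ 1. So t ∉ L.

This contradicts the pumping lemma, which requires xy^i z ∈ L for all i ≥ 0.
Hence L = {ww : w ∈ {a,b}*} is not regular. ∎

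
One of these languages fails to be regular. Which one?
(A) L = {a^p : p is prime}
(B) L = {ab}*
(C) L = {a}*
(A) {a^p : p is prime}

(A) L = {a^p : p is prime} is NOT regular.

The pumping lemma can be used to prove this:
After pumping, the length becomes composite

The other languages are regular because they can be recognized by finite automata.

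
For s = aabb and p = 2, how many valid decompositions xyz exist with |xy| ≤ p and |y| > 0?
3

For s = 'aabb' with pumping length p = 2:

Constraints: |xy| ≤ 2, |y| > 0

Valid decompositions (|xy| ≤ p, |y| ≥ 1):
  • x='', y='a', z='abb'
  • x='a', y='a', z='bb'
  • x='', y='aa', z='bb'

Total count: 3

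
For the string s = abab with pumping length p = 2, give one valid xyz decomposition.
x = '', y = 'ab', z = 'ab'

For s = abab and p = 2, one valid decomposition is:
- x = '' (length 0)
- y = 'ab' (length 2)
- z = 'ab' (length 2)

Verification:
- xyz = '' + 'ab' + 'ab' = abab ✓
- |xy| = 2 ≤ 2 ✓
- |y| = 2 > 0 ✓

All pumping lemma constraints are satisfied.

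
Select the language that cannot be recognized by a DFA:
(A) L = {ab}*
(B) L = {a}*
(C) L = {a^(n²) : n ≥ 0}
(C) {a^(n²) : n ≥ 0}

(C) L = {a^(n²) : n ≥ 0} is NOT regular.

The pumping lemma can be used to prove this:
After pumping, length is no longer a perfect square

The other languages are regular because they can be recognized by finite automata.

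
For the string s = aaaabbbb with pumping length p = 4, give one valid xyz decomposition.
x = '', y = 'a', z = 'aaabbbb'

For s = aaaabbbb and p = 4, one valid decomposition is:
- x = '' (length 0)
- y = 'a' (length 1)
- z = 'aaabbbb' (length 7)

Verification:
- xyz = '' + 'a' + 'aaabbbb' = aaaabbbb ✓
- |xy| = 1 ≤ 4 ✓
- |y| = 1 > 0 ✓

All pumping lemma constraints are satisfied.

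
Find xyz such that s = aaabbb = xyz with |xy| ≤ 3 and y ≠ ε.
x = '', y = 'aa', z = 'abbb'

For s = aaabbb and p = 3, one valid decomposition is:
- x = '' (length 0)
- y = 'aa' (length 2)
- z = 'abbb' (length 4)

Verification:
- xyz = '' + 'aa' + 'abbb' = aaabbb ✓
- |xy| = 2 ≤ 3 ✓
- |y| = 2 > 0 ✓

All pumping lemma constraints are satisfied.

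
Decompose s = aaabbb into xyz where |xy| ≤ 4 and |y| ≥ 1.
x = 'aa', y = 'a', z = 'bbb'

For s = aaabbb and p = 4, one valid decomposition is:
- x = 'aa' (length 2)
- y = 'a' (length 1)
- z = 'bbb' (length 3)

Verification:
- xyz = 'aa' + 'a' + 'bbb' = aaabbb ✓
- |xy| = 3 ≤ 4 ✓
- |y| = 1 > 0 ✓

All pumping lemma constraints are satisfied.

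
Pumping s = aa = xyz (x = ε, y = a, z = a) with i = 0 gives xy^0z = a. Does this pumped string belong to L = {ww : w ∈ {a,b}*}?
No

xy⁰z = ε · ε · a = a.
a has odd length 1, so it cannot be written as ww and is not in L.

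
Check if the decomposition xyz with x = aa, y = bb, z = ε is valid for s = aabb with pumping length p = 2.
Violated: |xy| ≤ p

The decomposition x = aa, y = bb, z = ε for s = aabb with p = 2
violates the constraint: |xy| ≤ p

|xy| = |aabb| = 4 > 2 = p. The decomposition puts too many characters in xy.

Pumping lemma constraints:
1. xyz = s (decomposition is valid)
2. |xy| ≤ p
3. |y| > 0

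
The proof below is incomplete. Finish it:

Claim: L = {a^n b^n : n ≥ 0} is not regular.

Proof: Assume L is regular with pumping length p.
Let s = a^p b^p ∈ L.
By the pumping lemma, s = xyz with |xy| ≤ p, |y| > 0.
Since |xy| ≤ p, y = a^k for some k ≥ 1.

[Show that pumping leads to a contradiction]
Consider xy²z = a^(p+k) b^p.

Since k ≥ 1, we have p + k > p.
So xy²z has more a's than b's: (p+k) a's vs p b's.
This means xy²z ∉ L because a^n b^n requires equal counts.

This contradicts the pumping lemma which states xy²z ∈ L.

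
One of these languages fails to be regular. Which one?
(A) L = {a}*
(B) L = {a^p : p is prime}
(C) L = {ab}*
(B) {a^p : p is prime}

(B) L = {a^p : p is prime} is NOT regular.

The pumping lemma can be used to prove this:
After pumping, the length becomes composite

The other languages are regular because they can be recognized by finite automata.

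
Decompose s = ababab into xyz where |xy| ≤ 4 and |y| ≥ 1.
x = 'a', y = 'ba', z = 'bab'

For s = ababab and p = 4, one valid decomposition is:
- x = 'a' (length 1)
- y = 'ba' (length 2)
- z = 'bab' (length 3)

Verification:
- xyz = 'a' + 'ba' + 'bab' = ababab ✓
- |xy| = 3 ≤ 4 ✓
- |y| = 2 > 0 ✓

All pumping lemma constraints are satisfied.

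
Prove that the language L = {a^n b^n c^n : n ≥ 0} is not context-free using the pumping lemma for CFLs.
Assume for contradiction that L is context-free, and let p ≥ 1 be the pumping length given by the pumping lemma for CFLs.
Choose s = a^p b^p c^p. Then s ∈ L and |s| = 3p ≥ p.
By the CFL pumping lemma, s = uvxyz for some u, v, x, y, z with |vxy| ≤ p, |vy| ≥ 1, and uv^i xy^i z ∈ L for every i ≥ 0.

Because |vxy| ≤ p, the window vxy cannot contain both an a and a c: any substring of s containing both must include the entire block b^p plus at least one a and one c, so it has length ≥ p + 2 > p.
Hence at least one of the letters a, c does not occur in vy at all.

Take i = 0: the string uxz is obtained from s by deleting |vy| ≥ 1 symbols, so |uxz| = 3p − |vy| < 3p.
But the letter (a or c) that does not occur in vy still occurs exactly p times in uxz. Every string of L with exactly p copies of some letter is a^p b^p c^p, of length 3p. Since |uxz| < 3p, uxz ∉ L.

This contradicts the CFL pumping lemma, which requires uv^i xy^i z ∈ L for all i ≥ 0.
Hence L = {a^n b^n c^n : n ≥ 0} is not context-free. ∎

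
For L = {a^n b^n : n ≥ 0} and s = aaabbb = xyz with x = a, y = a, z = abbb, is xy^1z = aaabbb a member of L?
Yes

xy¹z = a · a · abbb = aaabbb.
aaabbb = a^3 b^3 has equal counts (3 = 3), so it is in L.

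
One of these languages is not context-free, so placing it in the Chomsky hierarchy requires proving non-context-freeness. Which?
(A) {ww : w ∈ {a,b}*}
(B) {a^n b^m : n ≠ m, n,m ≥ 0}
(A) {ww : w ∈ {a,b}*}

(A) {ww : w ∈ {a,b}*} requires the CFL pumping lemma.

- {a^n b^m : n ≠ m, n,m ≥ 0} is context-free (but not regular)
  • Can be shown non-regular with the regular pumping lemma
  • After pumping a's, we can make n = m

- {ww : w ∈ {a,b}*} is NOT context-free
  • Requires the CFL pumping lemma to prove
  • Even a PDA cannot compare two arbitrary halves symbol by symbol; CFL pumping on a^p b^p a^p b^p fails

The CFL pumping lemma is "stronger" in that it can prove non-membership
in the larger class of context-free languages.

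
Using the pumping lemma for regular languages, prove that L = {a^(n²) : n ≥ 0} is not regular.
Assume for contradiction that L is regular, and let p ≥ 1 be the pumping length given by the pumping lemma.
Choose s = a^(p²). Then s ∈ L and |s| = p² ≥ p.
By the pumping lemma, s = xyz for some x, y, z with |xy| ≤ p, |y| ≥ 1, and xy^i z ∈ L for every i ≥ 0.
Here y = a^k for some k with 1 ≤ k ≤ |xy| ≤ p.

Take i = 2: |xy²z| = p² + k.
Now p² < p² + k ≤ p² + p < p² + 2p + 1 = (p + 1)².
So |xy²z| lies strictly between the consecutive squares p² and (p + 1)², hence is not a perfect square, and xy²z ∉ L.

This contradicts the pumping lemma, which requires xy^i z ∈ L for all i ≥ 0.
Hence L = {a^(n²) : n ≥ 0} is not regular. ∎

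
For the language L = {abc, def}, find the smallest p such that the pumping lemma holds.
p = 4

For a finite language L, the pumping lemma holds vacuously if p > max|s| for s ∈ L.

The longest string in L = {abc, def} has length 3.
If p = 4, then no string s ∈ L has |s| ≥ p, so the condition is vacuously true.

The minimum pumping length is p = 4.

Why no smaller p works: for any p ≤ 3, the longest string s ∈ L has |s| = 3 ≥ p, so it would
have to be pumpable; but pumping up (i = 2, 3, ...) produces ever longer strings, which cannot all lie in the
finite language L. So the pumping property fails for every p ≤ 3.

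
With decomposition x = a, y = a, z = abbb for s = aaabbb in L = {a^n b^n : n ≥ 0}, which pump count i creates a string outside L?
i = 2

xy²z = a · aa · abbb = aaaabbb; aaaabbb has 4 a's and 3 b's; 4 ≠ 3, so it is not in L.
(Other choices also work, e.g. i = 0, 3; only i = 1 is guaranteed to stay in L since xy¹z = s.)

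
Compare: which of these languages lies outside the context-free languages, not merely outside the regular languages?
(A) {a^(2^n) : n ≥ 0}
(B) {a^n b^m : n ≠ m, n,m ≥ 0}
(A) {a^(2^n) : n ≥ 0}

(A) {a^(2^n) : n ≥ 0} requires the CFL pumping lemma.

- {a^n b^m : n ≠ m, n,m ≥ 0} is context-free (but not regular)
  • Can be shown non-regular with the regular pumping lemma
  • After pumping a's, we can make n = m

- {a^(2^n) : n ≥ 0} is NOT context-free
  • Requires the CFL pumping lemma to prove
  • Gaps between powers of 2 grow exponentially

The CFL pumping lemma is "stronger" in that it can prove non-membership
in the larger class of context-free languages.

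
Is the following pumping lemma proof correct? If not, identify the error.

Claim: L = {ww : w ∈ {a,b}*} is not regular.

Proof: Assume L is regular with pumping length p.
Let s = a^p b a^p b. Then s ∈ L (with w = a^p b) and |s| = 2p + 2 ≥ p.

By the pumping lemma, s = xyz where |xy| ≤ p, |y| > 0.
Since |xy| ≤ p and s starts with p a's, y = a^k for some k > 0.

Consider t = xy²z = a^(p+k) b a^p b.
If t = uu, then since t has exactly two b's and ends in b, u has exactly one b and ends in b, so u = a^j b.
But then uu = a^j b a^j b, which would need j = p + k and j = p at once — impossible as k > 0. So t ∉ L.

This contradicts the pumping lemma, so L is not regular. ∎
The proof is correct.

This proof is valid because:
1. s = a^p b a^p b is in L and is chosen in terms of p, so |s| ≥ p holds for every p
2. The decomposition analysis is correct: |xy| ≤ p forces y to lie inside the leading a's
3. The contradiction is valid: the argument shows a^(p+k) b a^p b cannot be split into two equal halves
4. The conclusion follows logically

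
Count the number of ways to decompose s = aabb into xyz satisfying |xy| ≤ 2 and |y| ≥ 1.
3

For s = 'aabb' with pumping length p = 2:

Constraints: |xy| ≤ 2, |y| > 0

Valid decompositions (|xy| ≤ p, |y| ≥ 1):
  • x='', y='a', z='abb'
  • x='a', y='a', z='bb'
  • x='', y='aa', z='bb'

Total count: 3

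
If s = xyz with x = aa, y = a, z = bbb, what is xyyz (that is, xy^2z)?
aaaabbb

Given x = 'aa', y = 'a', z = 'bbb' and i = 2:

xy^2z = x + y·y·...·y (2 times) + z
       = 'aa' + 'a'^2 + 'bbb'
       = 'aa' + 'aa' + 'bbb'
       = 'aaaabbb'

The pumped string is 'aaaabbb' with length 7.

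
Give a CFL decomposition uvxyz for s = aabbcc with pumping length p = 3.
u='aa', v='b', x='b', y='c', z='c'

For s = aabbcc with pumping length p = 3:

One valid decomposition:
- u = 'aa'
- v = 'b'
- x = 'b'
- y = 'c'
- z = 'c'

Verification:
- uvxyz = 'aa' + 'b' + 'b' + 'c' + 'c' = aabbcc ✓
- |vxy| = |'bbc'| = 3 ≤ 3 ✓
- |vy| = |'bc'| = 2 > 0 ✓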